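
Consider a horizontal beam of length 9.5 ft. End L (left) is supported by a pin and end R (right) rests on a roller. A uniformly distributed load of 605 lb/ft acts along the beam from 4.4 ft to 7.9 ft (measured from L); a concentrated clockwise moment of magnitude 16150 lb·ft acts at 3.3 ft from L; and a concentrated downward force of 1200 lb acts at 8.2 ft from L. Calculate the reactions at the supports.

Resultant of the distributed load: 605 × 3.5 = 2117.5 lb at 6.15 ft from L.
Taking moments about L: R_y·9.5 − (605·3.5)·6.15 − 16150 − 1200·8.2 = 0 → R_y = 39012.625/9.5 = 4106.59 ≈ 4107 lb.
ΣF_y = 0: L_y + 4106.59 − 605·3.5 − 1200 = 0 → L_y = -789.1 lb.
ΣF_x = 0: no horizontal applied forces, so L_x = 0.

L_x = 0, L_y = -789.1 lb, R_y = 4107 lb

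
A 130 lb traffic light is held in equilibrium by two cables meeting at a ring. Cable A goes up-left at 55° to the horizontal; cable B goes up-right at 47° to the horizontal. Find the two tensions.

ΣF_x = 0: −T_A·cos55° + T_B·cos47° = 0 → T_B = 0.841023·T_A.
ΣF_y = 0: T_A·sin55° + T_B·sin47° = 130.
Substitute: T_A·(0.819152 + 0.841023·0.731354) = 130 → T_A = 90.6405 ≈ 90.64 lb.
Then T_B = 0.841023 × 90.6405 = 76.23 lb.

T_A = 90.64 lb, T_B = 76.23 lb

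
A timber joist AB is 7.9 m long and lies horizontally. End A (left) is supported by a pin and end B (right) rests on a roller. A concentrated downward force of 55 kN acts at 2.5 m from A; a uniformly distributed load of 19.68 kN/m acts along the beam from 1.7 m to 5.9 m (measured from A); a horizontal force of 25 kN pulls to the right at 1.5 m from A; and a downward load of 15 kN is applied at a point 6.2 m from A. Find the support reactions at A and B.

A_x = -25.00 kN, A_y = 83.72 kN, B_y = 68.94 kN

Resultant of the distributed load: 19.68 × 4.2 = 82.656 kN at 3.8 m from A.
ΣM about A: B_y·7.9 − 55·2.5 − (19.68·4.2)·3.8 − 15·6.2 = 0 → B_y = 544.5928/7.9 = 68.9358 ≈ 68.94 kN.
ΣF_y = 0: A_y + 68.9358 − 55 − 19.68·4.2 − 15 = 0 → A_y = 83.72 kN.
ΣF_x = 0: A_x + 25 = 0 → A_x = -25.00 kN.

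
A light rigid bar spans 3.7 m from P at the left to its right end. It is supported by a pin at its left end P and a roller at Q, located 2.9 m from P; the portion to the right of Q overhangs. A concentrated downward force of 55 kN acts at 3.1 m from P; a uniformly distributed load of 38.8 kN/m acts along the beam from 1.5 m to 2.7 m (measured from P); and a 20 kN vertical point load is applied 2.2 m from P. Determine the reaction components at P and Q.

P_x = 0, P_y = 13.88 kN, Q_y = 107.7 kN

Resultant of the distributed load: 38.8 × 1.2 = 46.56 kN at 2.1 m from P.
Moments about P: Q_y·2.9 − 55·3.1 − (38.8·1.2)·2.1 − 20·2.2 = 0 → Q_y = 312.276/2.9 = 107.681 ≈ 107.7 kN.
ΣF_y = 0: P_y + 107.681 − 55 − 38.8·1.2 − 20 = 0 → P_y = 13.88 kN.
ΣF_x = 0: no horizontal applied forces, so P_x = 0.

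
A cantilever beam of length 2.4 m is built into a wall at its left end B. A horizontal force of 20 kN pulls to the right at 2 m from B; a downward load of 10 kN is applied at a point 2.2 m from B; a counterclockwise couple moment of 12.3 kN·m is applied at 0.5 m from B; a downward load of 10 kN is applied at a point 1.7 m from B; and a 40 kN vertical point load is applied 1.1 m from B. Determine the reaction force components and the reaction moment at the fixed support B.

ΣF_x = 0: B_x + 20 = 0 → B_x = -20.00 kN.
ΣF_y = 0: B_y − 10 − 10 − 40 = 0 → B_y = 60.00 kN.
ΣM about B: M_B − 10·2.2 + 12.3 − 10·1.7 − 40·1.1 = 0 → M_B = 70.70 kN·m.

B_x = -20.00 kN, B_y = 60.00 kN, M_B = 70.70 kN·m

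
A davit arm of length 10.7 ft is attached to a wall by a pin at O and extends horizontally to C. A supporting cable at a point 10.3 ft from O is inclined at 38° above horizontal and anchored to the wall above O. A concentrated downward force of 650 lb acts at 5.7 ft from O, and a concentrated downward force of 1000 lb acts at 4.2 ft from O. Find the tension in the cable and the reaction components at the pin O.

T = 1247 lb, O_x = 982.3 lb, O_y = 882.5 lb

ΣM about O: T·sin38°·10.3 − 650·5.7 − 1000·4.2 = 0 → T = 7905/(10.3·0.615661) = 1246.59 ≈ 1247 lb.
ΣF_x = 0: O_x − T·cos38° = 0 → O_x = 1246.59 × 0.788011 = 982.3 lb.
ΣF_y = 0: O_y + T·sin38° − 650 − 1000 = 0 → O_y = 1650 − 1246.59 × 0.615661 = 882.5 lb.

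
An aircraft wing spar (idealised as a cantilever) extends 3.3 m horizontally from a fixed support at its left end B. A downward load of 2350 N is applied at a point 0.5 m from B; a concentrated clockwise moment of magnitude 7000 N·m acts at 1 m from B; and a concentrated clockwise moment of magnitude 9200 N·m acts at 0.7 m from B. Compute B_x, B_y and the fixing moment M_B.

ΣF_x = 0: B_x = 0.
ΣF_y = 0: B_y − 2350 = 0 → B_y = 2350 N.
ΣM about B: M_B − 2350·0.5 − 7000 − 9200 = 0 → M_B = 17380 N·m.

B_x = 0, B_y = 2350 N, M_B = 17380 N·m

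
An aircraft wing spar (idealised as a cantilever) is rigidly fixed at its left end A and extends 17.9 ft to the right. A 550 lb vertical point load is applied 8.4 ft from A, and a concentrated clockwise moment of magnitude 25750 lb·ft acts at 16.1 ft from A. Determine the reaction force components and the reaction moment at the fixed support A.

A_x = 0, A_y = 550.0 lb, M_A = 30370 lb·ft

ΣF_x = 0: A_x = 0.
ΣF_y = 0: A_y − 550 = 0 → A_y = 550.0 lb.
ΣM about A: M_A − 550·8.4 − 25750 = 0 → M_A = 30370 lb·ft.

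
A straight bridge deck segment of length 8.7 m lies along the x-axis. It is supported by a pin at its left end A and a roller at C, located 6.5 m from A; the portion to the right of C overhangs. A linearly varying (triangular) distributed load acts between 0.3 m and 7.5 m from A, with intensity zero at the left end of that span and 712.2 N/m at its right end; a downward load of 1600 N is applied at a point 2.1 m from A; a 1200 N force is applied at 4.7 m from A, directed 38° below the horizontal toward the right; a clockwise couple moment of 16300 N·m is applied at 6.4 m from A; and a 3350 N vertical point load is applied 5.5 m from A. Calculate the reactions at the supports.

A_x = -945.6 N, A_y = -152.4 N, C_y = 8405 N

Resultant of the triangular load: ½ × 712.2 × 7.2 = 2563.92 N, acting at 5.1 m from A (one-third of the span from the peak).
Taking moments about A: C_y·6.5 − (½·712.2·7.2)·5.1 − 1600·2.1 − 1200·sin38°·4.7 − 16300 − 3350·5.5 = 0 → C_y = 54633.3/6.5 = 8405.12 ≈ 8405 N.
ΣF_y = 0: A_y + 8405.12 − ½·712.2·7.2 − 1600 − 1200·sin38° − 3350 = 0 → A_y = -152.4 N.
ΣF_x = 0: A_x + 1200·cos38° = 0 → A_x = -945.6 N.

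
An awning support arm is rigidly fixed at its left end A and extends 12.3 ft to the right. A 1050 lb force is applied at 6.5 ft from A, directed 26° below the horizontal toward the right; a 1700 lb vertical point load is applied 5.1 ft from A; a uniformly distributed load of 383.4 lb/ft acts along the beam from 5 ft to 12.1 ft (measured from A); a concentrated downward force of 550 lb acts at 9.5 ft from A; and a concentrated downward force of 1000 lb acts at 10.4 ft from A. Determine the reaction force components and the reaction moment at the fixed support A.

A_x = -943.7 lb, A_y = 6432 lb, M_A = 50560 lb·ft

Resultant of the distributed load: 383.4 × 7.1 = 2722.14 lb at 8.55 ft from A.
ΣF_x = 0: A_x + 1050·cos26° = 0 → A_x = -943.7 lb.
ΣF_y = 0: A_y − 1050·sin26° − 1700 − 383.4·7.1 − 550 − 1000 = 0 → A_y = 6432 lb.
ΣM about A: M_A − 1050·sin26°·6.5 − 1700·5.1 − (383.4·7.1)·8.55 − 550·9.5 − 1000·10.4 = 0 → M_A = 50560 lb·ft.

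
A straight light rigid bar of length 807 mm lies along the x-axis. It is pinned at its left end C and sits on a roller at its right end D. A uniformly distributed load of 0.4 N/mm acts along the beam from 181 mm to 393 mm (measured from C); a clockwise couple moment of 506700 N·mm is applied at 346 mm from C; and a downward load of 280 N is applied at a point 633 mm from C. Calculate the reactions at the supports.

Resultant of the distributed load: 0.4 × 212 = 84.8 N at 287 mm from C.
ΣM about C: D_y·807 − (0.4·212)·287 − 506700 − 280·633 = 0 → D_y = 708277.6/807 = 877.667 ≈ 877.7 N.
ΣF_y = 0: C_y + 877.667 − 0.4·212 − 280 = 0 → C_y = -512.9 N.
ΣF_x = 0: no horizontal applied forces, so C_x = 0.

C_x = 0, C_y = -512.9 N, D_y = 877.7 N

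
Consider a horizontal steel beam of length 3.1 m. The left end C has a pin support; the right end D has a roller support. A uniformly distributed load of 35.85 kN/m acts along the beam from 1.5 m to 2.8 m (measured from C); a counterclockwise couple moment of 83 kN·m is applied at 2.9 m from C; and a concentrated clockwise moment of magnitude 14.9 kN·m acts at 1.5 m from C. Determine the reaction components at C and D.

C_x = 0, C_y = 36.25 kN, D_y = 10.36 kN

Resultant of the distributed load: 35.85 × 1.3 = 46.605 kN at 2.15 m from C.
Taking moments about C: D_y·3.1 − (35.85·1.3)·2.15 + 83 − 14.9 = 0 → D_y = 32.10075/3.1 = 10.3551 ≈ 10.36 kN.
ΣF_y = 0: C_y + 10.3551 − 35.85·1.3 = 0 → C_y = 36.25 kN.
ΣF_x = 0: no horizontal applied forces, so C_x = 0.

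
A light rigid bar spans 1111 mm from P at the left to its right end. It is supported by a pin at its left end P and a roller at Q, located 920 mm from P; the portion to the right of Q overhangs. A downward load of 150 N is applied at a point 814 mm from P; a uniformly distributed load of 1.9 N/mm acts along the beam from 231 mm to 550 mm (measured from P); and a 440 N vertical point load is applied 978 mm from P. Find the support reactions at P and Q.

P_x = 0, P_y = 338.4 N, Q_y = 857.7 N

Resultant of the distributed load: 1.9 × 319 = 606.1 N at 390.5 mm from P.
Moments about P: Q_y·920 − 150·814 − (1.9·319)·390.5 − 440·978 = 0 → Q_y = 789102.05/920 = 857.72 ≈ 857.7 N.
ΣF_y = 0: P_y + 857.72 − 150 − 1.9·319 − 440 = 0 → P_y = 338.4 N.
ΣF_x = 0: no horizontal applied forces, so P_x = 0.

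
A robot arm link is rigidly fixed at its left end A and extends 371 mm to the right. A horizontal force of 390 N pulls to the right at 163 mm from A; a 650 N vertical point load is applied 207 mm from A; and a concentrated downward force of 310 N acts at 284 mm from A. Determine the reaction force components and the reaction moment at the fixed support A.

A_x = -390.0 N, A_y = 960.0 N, M_A = 222600 N·mm

ΣF_x = 0: A_x + 390 = 0 → A_x = -390.0 N.
ΣF_y = 0: A_y − 650 − 310 = 0 → A_y = 960.0 N.
ΣM about A: M_A − 650·207 − 310·284 = 0 → M_A = 222600 N·mm.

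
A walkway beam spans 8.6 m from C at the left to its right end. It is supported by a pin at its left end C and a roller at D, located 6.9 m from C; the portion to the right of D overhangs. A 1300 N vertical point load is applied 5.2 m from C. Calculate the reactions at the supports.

ΣM about C: D_y·6.9 − 1300·5.2 = 0 → D_y = 6760/6.9 = 979.71 ≈ 979.7 N.
ΣF_y = 0: C_y + 979.71 − 1300 = 0 → C_y = 320.3 N.
ΣF_x = 0: no horizontal applied forces, so C_x = 0.

C_x = 0, C_y = 320.3 N, D_y = 979.7 N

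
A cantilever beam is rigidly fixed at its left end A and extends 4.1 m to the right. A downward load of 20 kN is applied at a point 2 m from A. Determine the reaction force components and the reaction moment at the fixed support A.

A_x = 0, A_y = 20.00 kN, M_A = 40.00 kN·m

ΣF_x = 0: A_x = 0.
ΣF_y = 0: A_y − 20 = 0 → A_y = 20.00 kN.
ΣM about A: M_A − 20·2 = 0 → M_A = 40.00 kN·m.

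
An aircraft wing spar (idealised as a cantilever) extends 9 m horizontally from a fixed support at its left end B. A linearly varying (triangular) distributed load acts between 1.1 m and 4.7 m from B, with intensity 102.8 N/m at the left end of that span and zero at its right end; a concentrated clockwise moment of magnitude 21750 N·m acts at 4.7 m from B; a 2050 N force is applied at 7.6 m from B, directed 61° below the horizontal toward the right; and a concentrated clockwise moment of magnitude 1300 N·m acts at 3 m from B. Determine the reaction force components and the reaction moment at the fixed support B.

B_x = -993.9 N, B_y = 1978 N, M_B = 37100 N·m

Resultant of the triangular load: ½ × 102.8 × 3.6 = 185.04 N, acting at 2.3 m from B (one-third of the span from the peak).
ΣF_x = 0: B_x + 2050·cos61° = 0 → B_x = -993.9 N.
ΣF_y = 0: B_y − ½·102.8·3.6 − 2050·sin61° = 0 → B_y = 1978 N.
ΣM about B: M_B − (½·102.8·3.6)·2.3 − 21750 − 2050·sin61°·7.6 − 1300 = 0 → M_B = 37100 N·m.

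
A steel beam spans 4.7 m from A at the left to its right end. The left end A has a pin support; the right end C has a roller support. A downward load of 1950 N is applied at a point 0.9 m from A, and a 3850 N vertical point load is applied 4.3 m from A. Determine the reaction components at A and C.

A_x = 0, A_y = 1904 N, C_y = 3896 N

Moments about A: C_y·4.7 − 1950·0.9 − 3850·4.3 = 0 → C_y = 18310/4.7 = 3895.74 ≈ 3896 N.
ΣF_y = 0: A_y + 3895.74 − 1950 − 3850 = 0 → A_y = 1904 N.
ΣF_x = 0: no horizontal applied forces, so A_x = 0.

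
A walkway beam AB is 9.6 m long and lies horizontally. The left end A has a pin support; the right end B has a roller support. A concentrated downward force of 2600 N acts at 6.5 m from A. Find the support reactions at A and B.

A_x = 0, A_y = 839.6 N, B_y = 1760 N

Moments about A: B_y·9.6 − 2600·6.5 = 0 → B_y = 16900/9.6 = 1760.42 ≈ 1760 N.
ΣF_y = 0: A_y + 1760.42 − 2600 = 0 → A_y = 839.6 N.
ΣF_x = 0: no horizontal applied forces, so A_x = 0.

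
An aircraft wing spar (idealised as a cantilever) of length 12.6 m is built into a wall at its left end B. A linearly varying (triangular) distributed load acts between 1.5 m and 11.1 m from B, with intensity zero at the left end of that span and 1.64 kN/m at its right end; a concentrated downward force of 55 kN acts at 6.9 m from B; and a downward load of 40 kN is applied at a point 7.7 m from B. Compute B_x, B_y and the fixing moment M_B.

B_x = 0, B_y = 102.9 kN, M_B = 749.7 kN·m

Resultant of the triangular load: ½ × 1.64 × 9.6 = 7.872 kN, acting at 7.9 m from B (one-third of the span from the peak).
ΣF_x = 0: B_x = 0.
ΣF_y = 0: B_y − ½·1.64·9.6 − 55 − 40 = 0 → B_y = 102.9 kN.
ΣM about B: M_B − (½·1.64·9.6)·7.9 − 55·6.9 − 40·7.7 = 0 → M_B = 749.7 kN·m.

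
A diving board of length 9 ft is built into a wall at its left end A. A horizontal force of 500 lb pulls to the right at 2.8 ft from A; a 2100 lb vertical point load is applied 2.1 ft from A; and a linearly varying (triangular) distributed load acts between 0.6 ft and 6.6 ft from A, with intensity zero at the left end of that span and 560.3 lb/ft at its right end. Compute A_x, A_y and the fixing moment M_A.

Resultant of the triangular load: ½ × 560.3 × 6 = 1680.9 lb, acting at 4.6 ft from A (one-third of the span from the peak).
ΣF_x = 0: A_x + 500 = 0 → A_x = -500.0 lb.
ΣF_y = 0: A_y − 2100 − ½·560.3·6 = 0 → A_y = 3781 lb.
ΣM about A: M_A − 2100·2.1 − (½·560.3·6)·4.6 = 0 → M_A = 12140 lb·ft.

A_x = -500.0 lb, A_y = 3781 lb, M_A = 12140 lb·ft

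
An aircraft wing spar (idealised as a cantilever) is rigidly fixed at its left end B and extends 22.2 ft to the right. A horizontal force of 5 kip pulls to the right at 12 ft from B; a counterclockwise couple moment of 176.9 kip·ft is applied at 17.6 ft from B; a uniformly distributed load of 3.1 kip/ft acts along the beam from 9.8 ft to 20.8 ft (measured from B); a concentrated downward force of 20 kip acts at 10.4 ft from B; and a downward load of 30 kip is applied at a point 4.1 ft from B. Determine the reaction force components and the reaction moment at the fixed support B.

B_x = -5.000 kip, B_y = 84.10 kip, M_B = 675.8 kip·ft

Resultant of the distributed load: 3.1 × 11 = 34.1 kip at 15.3 ft from B.
ΣF_x = 0: B_x + 5 = 0 → B_x = -5.000 kip.
ΣF_y = 0: B_y − 3.1·11 − 20 − 30 = 0 → B_y = 84.10 kip.
ΣM about B: M_B + 176.9 − (3.1·11)·15.3 − 20·10.4 − 30·4.1 = 0 → M_B = 675.8 kip·ft.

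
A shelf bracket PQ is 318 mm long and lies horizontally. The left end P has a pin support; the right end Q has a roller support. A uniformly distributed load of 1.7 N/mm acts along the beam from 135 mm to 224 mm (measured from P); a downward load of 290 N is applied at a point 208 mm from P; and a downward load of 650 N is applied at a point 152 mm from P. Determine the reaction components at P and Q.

Resultant of the distributed load: 1.7 × 89 = 151.3 N at 179.5 mm from P.
ΣM about P: Q_y·318 − (1.7·89)·179.5 − 290·208 − 650·152 = 0 → Q_y = 186278.35/318 = 585.781 ≈ 585.8 N.
ΣF_y = 0: P_y + 585.781 − 1.7·89 − 290 − 650 = 0 → P_y = 505.5 N.
ΣF_x = 0: no horizontal applied forces, so P_x = 0.

P_x = 0, P_y = 505.5 N, Q_y = 585.8 N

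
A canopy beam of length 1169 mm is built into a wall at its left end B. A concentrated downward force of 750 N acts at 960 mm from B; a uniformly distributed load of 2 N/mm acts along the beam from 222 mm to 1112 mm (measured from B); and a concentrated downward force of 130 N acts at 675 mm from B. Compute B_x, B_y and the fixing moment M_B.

B_x = 0, B_y = 2660 N, M_B = 1995000 N·mm

Resultant of the distributed load: 2 × 890 = 1780 N at 667 mm from B.
ΣF_x = 0: B_x = 0.
ΣF_y = 0: B_y − 750 − 2·890 − 130 = 0 → B_y = 2660 N.
ΣM about B: M_B − 750·960 − (2·890)·667 − 130·675 = 0 → M_B = 1995000 N·mm.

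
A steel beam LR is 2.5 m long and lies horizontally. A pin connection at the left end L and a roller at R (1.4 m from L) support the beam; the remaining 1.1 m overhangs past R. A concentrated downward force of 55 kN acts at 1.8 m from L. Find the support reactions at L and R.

L_x = 0, L_y = -15.71 kN, R_y = 70.71 kN

ΣM about L: R_y·1.4 − 55·1.8 = 0 → R_y = 99/1.4 = 70.7143 ≈ 70.71 kN.
ΣF_y = 0: L_y + 70.7143 − 55 = 0 → L_y = -15.71 kN.
ΣF_x = 0: no horizontal applied forces, so L_x = 0.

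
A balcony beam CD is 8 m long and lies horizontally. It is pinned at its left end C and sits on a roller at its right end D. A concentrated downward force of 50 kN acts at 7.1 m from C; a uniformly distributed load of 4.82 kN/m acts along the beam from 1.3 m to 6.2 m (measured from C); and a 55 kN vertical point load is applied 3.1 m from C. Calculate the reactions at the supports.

C_x = 0, C_y = 51.86 kN, D_y = 76.76 kN

Resultant of the distributed load: 4.82 × 4.9 = 23.618 kN at 3.75 m from C.
Taking moments about C: D_y·8 − 50·7.1 − (4.82·4.9)·3.75 − 55·3.1 = 0 → D_y = 614.0675/8 = 76.7584 ≈ 76.76 kN.
ΣF_y = 0: C_y + 76.7584 − 50 − 4.82·4.9 − 55 = 0 → C_y = 51.86 kN.
ΣF_x = 0: no horizontal applied forces, so C_x = 0.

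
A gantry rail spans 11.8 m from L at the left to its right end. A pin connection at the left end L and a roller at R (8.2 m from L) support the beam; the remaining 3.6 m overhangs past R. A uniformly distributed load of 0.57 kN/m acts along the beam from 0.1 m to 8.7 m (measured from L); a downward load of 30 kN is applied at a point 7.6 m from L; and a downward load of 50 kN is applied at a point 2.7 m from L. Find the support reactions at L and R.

L_x = 0, L_y = 38.00 kN, R_y = 46.90 kN

Resultant of the distributed load: 0.57 × 8.6 = 4.902 kN at 4.4 m from L.
Taking moments about L: R_y·8.2 − (0.57·8.6)·4.4 − 30·7.6 − 50·2.7 = 0 → R_y = 384.5688/8.2 = 46.8986 ≈ 46.90 kN.
ΣF_y = 0: L_y + 46.8986 − 0.57·8.6 − 30 − 50 = 0 → L_y = 38.00 kN.
ΣF_x = 0: no horizontal applied forces, so L_x = 0.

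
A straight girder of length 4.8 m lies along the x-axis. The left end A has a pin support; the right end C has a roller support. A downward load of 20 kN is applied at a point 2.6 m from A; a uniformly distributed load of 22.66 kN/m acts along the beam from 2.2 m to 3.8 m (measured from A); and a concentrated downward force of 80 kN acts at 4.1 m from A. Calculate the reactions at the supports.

Resultant of the distributed load: 22.66 × 1.6 = 36.256 kN at 3 m from A.
ΣM about A: C_y·4.8 − 20·2.6 − (22.66·1.6)·3 − 80·4.1 = 0 → C_y = 488.768/4.8 = 101.827 ≈ 101.8 kN.
ΣF_y = 0: A_y + 101.827 − 20 − 22.66·1.6 − 80 = 0 → A_y = 34.43 kN.
ΣF_x = 0: no horizontal applied forces, so A_x = 0.

A_x = 0, A_y = 34.43 kN, C_y = 101.8 kN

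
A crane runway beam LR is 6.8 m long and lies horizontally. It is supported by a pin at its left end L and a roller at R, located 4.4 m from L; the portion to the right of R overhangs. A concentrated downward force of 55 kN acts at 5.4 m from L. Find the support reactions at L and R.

L_x = 0, L_y = -12.50 kN, R_y = 67.50 kN

Taking moments about L: R_y·4.4 − 55·5.4 = 0 → R_y = 297/4.4 = 67.50 kN.
ΣF_y = 0: L_y + 67.5 − 55 = 0 → L_y = -12.50 kN.
ΣF_x = 0: no horizontal applied forces, so L_x = 0.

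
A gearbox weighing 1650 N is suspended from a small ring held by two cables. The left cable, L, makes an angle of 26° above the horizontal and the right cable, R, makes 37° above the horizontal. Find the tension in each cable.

ΣF_x = 0: −T_L·cos26° + T_R·cos37° = 0 → T_R = 1.12541·T_L.
ΣF_y = 0: T_L·sin26° + T_R·sin37° = 1650.
Substitute: T_L·(0.438371 + 1.12541·0.601815) = 1650 → T_L = 1478.95 ≈ 1479 N.
Then T_R = 1.12541 × 1478.95 = 1664 N.

T_L = 1479 N, T_R = 1664 N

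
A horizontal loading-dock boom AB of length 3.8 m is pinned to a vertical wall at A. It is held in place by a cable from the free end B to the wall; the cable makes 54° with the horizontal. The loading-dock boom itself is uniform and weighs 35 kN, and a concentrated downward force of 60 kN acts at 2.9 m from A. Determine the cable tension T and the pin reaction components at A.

T = 78.23 kN, A_x = 45.98 kN, A_y = 31.71 kN

ΣM about A: T·sin54°·3.8 − 35·1.9 − 60·2.9 = 0 → T = 240.5/(3.8·0.809017) = 78.2301 ≈ 78.23 kN.
ΣF_x = 0: A_x − T·cos54° = 0 → A_x = 78.2301 × 0.587785 = 45.98 kN.
ΣF_y = 0: A_y + T·sin54° − 35 − 60 = 0 → A_y = 95 − 78.2301 × 0.809017 = 31.71 kN.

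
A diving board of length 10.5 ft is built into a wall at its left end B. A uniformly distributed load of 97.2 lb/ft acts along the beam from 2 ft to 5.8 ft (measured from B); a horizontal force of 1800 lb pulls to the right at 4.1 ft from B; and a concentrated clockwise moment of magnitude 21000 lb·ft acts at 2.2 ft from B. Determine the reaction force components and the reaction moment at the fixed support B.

B_x = -1800 lb, B_y = 369.4 lb, M_B = 22440 lb·ft

Resultant of the distributed load: 97.2 × 3.8 = 369.36 lb at 3.9 ft from B.
ΣF_x = 0: B_x + 1800 = 0 → B_x = -1800 lb.
ΣF_y = 0: B_y − 97.2·3.8 = 0 → B_y = 369.4 lb.
ΣM about B: M_B − (97.2·3.8)·3.9 − 21000 = 0 → M_B = 22440 lb·ft.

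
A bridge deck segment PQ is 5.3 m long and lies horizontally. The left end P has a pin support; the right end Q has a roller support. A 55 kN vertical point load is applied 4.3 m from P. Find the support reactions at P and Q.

P_x = 0, P_y = 10.38 kN, Q_y = 44.62 kN

Taking moments about P: Q_y·5.3 − 55·4.3 = 0 → Q_y = 236.5/5.3 = 44.6226 ≈ 44.62 kN.
ΣF_y = 0: P_y + 44.6226 − 55 = 0 → P_y = 10.38 kN.
ΣF_x = 0: no horizontal applied forces, so P_x = 0.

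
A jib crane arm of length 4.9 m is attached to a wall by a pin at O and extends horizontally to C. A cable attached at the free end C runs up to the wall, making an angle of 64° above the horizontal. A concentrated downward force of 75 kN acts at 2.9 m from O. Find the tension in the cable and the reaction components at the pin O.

T = 49.39 kN, O_x = 21.65 kN, O_y = 30.61 kN

ΣM about O: T·sin64°·4.9 − 75·2.9 = 0 → T = 217.5/(4.9·0.898794) = 49.3859 ≈ 49.39 kN.
ΣF_x = 0: O_x − T·cos64° = 0 → O_x = 49.3859 × 0.438371 = 21.65 kN.
ΣF_y = 0: O_y + T·sin64° − 75 = 0 → O_y = 75 − 49.3859 × 0.898794 = 30.61 kN.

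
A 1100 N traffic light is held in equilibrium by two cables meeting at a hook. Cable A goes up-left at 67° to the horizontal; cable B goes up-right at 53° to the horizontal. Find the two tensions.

T_A = 764.4 N, T_B = 496.3 N

ΣF_x = 0: −T_A·cos67° + T_B·cos53° = 0 → T_B = 0.649255·T_A.
ΣF_y = 0: T_A·sin67° + T_B·sin53° = 1100.
Substitute: T_A·(0.920505 + 0.649255·0.798636) = 1100 → T_A = 764.407 ≈ 764.4 N.
Then T_B = 0.649255 × 764.407 = 496.3 N.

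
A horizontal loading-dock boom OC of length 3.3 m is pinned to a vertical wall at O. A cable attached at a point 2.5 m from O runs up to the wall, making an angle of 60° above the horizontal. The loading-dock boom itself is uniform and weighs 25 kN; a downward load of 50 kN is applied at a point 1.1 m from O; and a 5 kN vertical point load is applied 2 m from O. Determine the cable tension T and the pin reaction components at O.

T = 49.07 kN, O_x = 24.54 kN, O_y = 37.50 kN

ΣM about O: T·sin60°·2.5 − 25·1.65 − 50·1.1 − 5·2 = 0 → T = 106.25/(2.5·0.866025) = 49.0748 ≈ 49.07 kN.
ΣF_x = 0: O_x − T·cos60° = 0 → O_x = 49.0748 × 0.5 = 24.54 kN.
ΣF_y = 0: O_y + T·sin60° − 25 − 50 − 5 = 0 → O_y = 80 − 49.0748 × 0.866025 = 37.50 kN.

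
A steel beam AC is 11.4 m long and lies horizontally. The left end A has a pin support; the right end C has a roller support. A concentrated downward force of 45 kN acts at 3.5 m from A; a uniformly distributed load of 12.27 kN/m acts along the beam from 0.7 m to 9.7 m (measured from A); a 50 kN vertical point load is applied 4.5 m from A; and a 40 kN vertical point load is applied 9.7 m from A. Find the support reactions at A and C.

Resultant of the distributed load: 12.27 × 9 = 110.43 kN at 5.2 m from A.
Taking moments about A: C_y·11.4 − 45·3.5 − (12.27·9)·5.2 − 50·4.5 − 40·9.7 = 0 → C_y = 1344.736/11.4 = 117.959 ≈ 118.0 kN.
ΣF_y = 0: A_y + 117.959 − 45 − 12.27·9 − 50 − 40 = 0 → A_y = 127.5 kN.
ΣF_x = 0: no horizontal applied forces, so A_x = 0.

A_x = 0, A_y = 127.5 kN, C_y = 118.0 kN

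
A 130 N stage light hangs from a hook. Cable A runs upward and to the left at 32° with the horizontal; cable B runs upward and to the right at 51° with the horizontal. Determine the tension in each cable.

ΣF_x = 0: −T_A·cos32° + T_B·cos51° = 0 → T_B = 1.34756·T_A.
ΣF_y = 0: T_A·sin32° + T_B·sin51° = 130.
Substitute: T_A·(0.529919 + 1.34756·0.777146) = 130 → T_A = 82.4261 ≈ 82.43 N.
Then T_B = 1.34756 × 82.4261 = 111.1 N.

T_A = 82.43 N, T_B = 111.1 N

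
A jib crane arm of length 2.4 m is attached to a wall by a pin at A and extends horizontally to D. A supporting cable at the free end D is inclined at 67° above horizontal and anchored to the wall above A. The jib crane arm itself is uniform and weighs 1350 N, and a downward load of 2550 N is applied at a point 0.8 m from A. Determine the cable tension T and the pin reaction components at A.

ΣM about A: T·sin67°·2.4 − 1350·1.2 − 2550·0.8 = 0 → T = 3660/(2.4·0.920505) = 1656.7 ≈ 1657 N.
ΣF_x = 0: A_x − T·cos67° = 0 → A_x = 1656.7 × 0.390731 = 647.3 N.
ΣF_y = 0: A_y + T·sin67° − 1350 − 2550 = 0 → A_y = 3900 − 1656.7 × 0.920505 = 2375 N.

T = 1657 N, A_x = 647.3 N, A_y = 2375 N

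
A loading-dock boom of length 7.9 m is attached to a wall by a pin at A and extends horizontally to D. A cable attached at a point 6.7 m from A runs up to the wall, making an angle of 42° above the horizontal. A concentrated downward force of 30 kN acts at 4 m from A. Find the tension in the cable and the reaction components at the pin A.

ΣM about A: T·sin42°·6.7 − 30·4 = 0 → T = 120/(6.7·0.669131) = 26.7667 ≈ 26.77 kN.
ΣF_x = 0: A_x − T·cos42° = 0 → A_x = 26.7667 × 0.743145 = 19.89 kN.
ΣF_y = 0: A_y + T·sin42° − 30 = 0 → A_y = 30 − 26.7667 × 0.669131 = 12.09 kN.

T = 26.77 kN, A_x = 19.89 kN, A_y = 12.09 kN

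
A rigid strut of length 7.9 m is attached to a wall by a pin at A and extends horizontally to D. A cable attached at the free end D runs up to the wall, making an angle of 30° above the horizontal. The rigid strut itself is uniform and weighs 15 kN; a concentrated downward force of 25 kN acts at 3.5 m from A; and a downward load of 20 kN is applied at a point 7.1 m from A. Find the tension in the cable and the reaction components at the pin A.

T = 73.10 kN, A_x = 63.31 kN, A_y = 23.45 kN

ΣM about A: T·sin30°·7.9 − 15·3.95 − 25·3.5 − 20·7.1 = 0 → T = 288.75/(7.9·0.5) = 73.1013 ≈ 73.10 kN.
ΣF_x = 0: A_x − T·cos30° = 0 → A_x = 73.1013 × 0.866025 = 63.31 kN.
ΣF_y = 0: A_y + T·sin30° − 15 − 25 − 20 = 0 → A_y = 60 − 73.1013 × 0.5 = 23.45 kN.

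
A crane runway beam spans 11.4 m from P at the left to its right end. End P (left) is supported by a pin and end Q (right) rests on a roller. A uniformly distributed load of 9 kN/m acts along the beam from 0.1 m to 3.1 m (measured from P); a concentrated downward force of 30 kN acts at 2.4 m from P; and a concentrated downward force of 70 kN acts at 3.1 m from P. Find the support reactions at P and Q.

P_x = 0, P_y = 97.86 kN, Q_y = 29.14 kN

Resultant of the distributed load: 9 × 3 = 27 kN at 1.6 m from P.
Taking moments about P: Q_y·11.4 − (9·3)·1.6 − 30·2.4 − 70·3.1 = 0 → Q_y = 332.2/11.4 = 29.1404 ≈ 29.14 kN.
ΣF_y = 0: P_y + 29.1404 − 9·3 − 30 − 70 = 0 → P_y = 97.86 kN.
ΣF_x = 0: no horizontal applied forces, so P_x = 0.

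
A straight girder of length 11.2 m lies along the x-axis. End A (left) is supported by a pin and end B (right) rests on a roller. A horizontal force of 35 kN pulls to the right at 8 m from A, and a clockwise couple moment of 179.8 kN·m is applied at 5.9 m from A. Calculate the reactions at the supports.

A_x = -35.00 kN, A_y = -16.05 kN, B_y = 16.05 kN

Taking moments about A: B_y·11.2 − 179.8 = 0 → B_y = 179.8/11.2 = 16.0536 ≈ 16.05 kN.
ΣF_y = 0: A_y + 16.0536  = 0 → A_y = -16.05 kN.
ΣF_x = 0: A_x + 35 = 0 → A_x = -35.00 kN.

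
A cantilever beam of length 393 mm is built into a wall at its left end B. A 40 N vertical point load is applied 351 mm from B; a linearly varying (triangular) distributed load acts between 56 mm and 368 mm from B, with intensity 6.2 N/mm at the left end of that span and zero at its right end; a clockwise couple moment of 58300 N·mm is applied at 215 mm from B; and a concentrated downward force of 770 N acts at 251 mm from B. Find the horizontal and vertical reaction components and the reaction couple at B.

B_x = 0, B_y = 1777 N, M_B = 420400 N·mm

Resultant of the triangular load: ½ × 6.2 × 312 = 967.2 N, acting at 160 mm from B (one-third of the span from the peak).
ΣF_x = 0: B_x = 0.
ΣF_y = 0: B_y − 40 − ½·6.2·312 − 770 = 0 → B_y = 1777 N.
ΣM about B: M_B − 40·351 − (½·6.2·312)·160 − 58300 − 770·251 = 0 → M_B = 420400 N·mm.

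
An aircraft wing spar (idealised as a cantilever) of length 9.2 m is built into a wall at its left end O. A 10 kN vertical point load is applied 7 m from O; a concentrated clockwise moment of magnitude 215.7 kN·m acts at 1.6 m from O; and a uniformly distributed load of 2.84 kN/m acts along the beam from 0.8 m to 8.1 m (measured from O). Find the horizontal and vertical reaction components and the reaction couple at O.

Resultant of the distributed load: 2.84 × 7.3 = 20.732 kN at 4.45 m from O.
ΣF_x = 0: O_x = 0.
ΣF_y = 0: O_y − 10 − 2.84·7.3 = 0 → O_y = 30.73 kN.
ΣM about O: M_O − 10·7 − 215.7 − (2.84·7.3)·4.45 = 0 → M_O = 378.0 kN·m.

O_x = 0, O_y = 30.73 kN, M_O = 378.0 kN·m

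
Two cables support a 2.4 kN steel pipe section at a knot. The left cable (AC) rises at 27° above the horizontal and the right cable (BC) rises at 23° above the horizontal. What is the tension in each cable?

ΣF_x = 0: −T_AC·cos27° + T_BC·cos23° = 0 → T_BC = 0.967954·T_AC.
ΣF_y = 0: T_AC·sin27° + T_BC·sin23° = 2.4.
Substitute: T_AC·(0.45399 + 0.967954·0.390731) = 2.4 → T_AC = 2.88392 ≈ 2.884 kN.
Then T_BC = 0.967954 × 2.88392 = 2.792 kN.

T_AC = 2.884 kN, T_BC = 2.792 kN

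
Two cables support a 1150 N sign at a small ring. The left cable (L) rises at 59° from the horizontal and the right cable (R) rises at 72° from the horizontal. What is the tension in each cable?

ΣF_x = 0: −T_L·cos59° + T_R·cos72° = 0 → T_R = 1.6667·T_L.
ΣF_y = 0: T_L·sin59° + T_R·sin72° = 1150.
Substitute: T_L·(0.857167 + 1.6667·0.951057) = 1150 → T_L = 470.869 ≈ 470.9 N.
Then T_R = 1.6667 × 470.869 = 784.8 N.

T_L = 470.9 N, T_R = 784.8 N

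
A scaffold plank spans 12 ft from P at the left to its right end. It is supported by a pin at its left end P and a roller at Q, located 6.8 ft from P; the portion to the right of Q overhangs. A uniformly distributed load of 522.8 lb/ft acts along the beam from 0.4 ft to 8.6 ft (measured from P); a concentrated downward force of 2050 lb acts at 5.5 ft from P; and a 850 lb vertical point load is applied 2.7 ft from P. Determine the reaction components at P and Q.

P_x = 0, P_y = 2354 lb, Q_y = 4833 lb

Resultant of the distributed load: 522.8 × 8.2 = 4286.96 lb at 4.5 ft from P.
ΣM about P: Q_y·6.8 − (522.8·8.2)·4.5 − 2050·5.5 − 850·2.7 = 0 → Q_y = 32861.32/6.8 = 4832.55 ≈ 4833 lb.
ΣF_y = 0: P_y + 4832.55 − 522.8·8.2 − 2050 − 850 = 0 → P_y = 2354 lb.
ΣF_x = 0: no horizontal applied forces, so P_x = 0.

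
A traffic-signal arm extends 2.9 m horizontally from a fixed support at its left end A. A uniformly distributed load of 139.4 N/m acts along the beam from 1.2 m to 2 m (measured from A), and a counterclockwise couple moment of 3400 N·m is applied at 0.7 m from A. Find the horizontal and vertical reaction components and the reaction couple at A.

A_x = 0, A_y = 111.5 N, M_A = -3222 N·m

Resultant of the distributed load: 139.4 × 0.8 = 111.52 N at 1.6 m from A.
ΣF_x = 0: A_x = 0.
ΣF_y = 0: A_y − 139.4·0.8 = 0 → A_y = 111.5 N.
ΣM about A: M_A − (139.4·0.8)·1.6 + 3400 = 0 → M_A = -3222 N·m.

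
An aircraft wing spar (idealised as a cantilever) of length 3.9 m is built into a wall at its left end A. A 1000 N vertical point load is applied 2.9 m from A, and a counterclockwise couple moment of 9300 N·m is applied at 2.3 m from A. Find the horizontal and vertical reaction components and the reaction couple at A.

A_x = 0, A_y = 1000 N, M_A = -6400 N·m

ΣF_x = 0: A_x = 0.
ΣF_y = 0: A_y − 1000 = 0 → A_y = 1000 N.
ΣM about A: M_A − 1000·2.9 + 9300 = 0 → M_A = -6400 N·m.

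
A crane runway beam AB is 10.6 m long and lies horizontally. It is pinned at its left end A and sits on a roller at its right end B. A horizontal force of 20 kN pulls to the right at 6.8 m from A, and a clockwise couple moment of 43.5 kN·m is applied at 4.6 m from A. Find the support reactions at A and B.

A_x = -20.00 kN, A_y = -4.104 kN, B_y = 4.104 kN

ΣM about A: B_y·10.6 − 43.5 = 0 → B_y = 43.5/10.6 = 4.10377 ≈ 4.104 kN.
ΣF_y = 0: A_y + 4.10377  = 0 → A_y = -4.104 kN.
ΣF_x = 0: A_x + 20 = 0 → A_x = -20.00 kN.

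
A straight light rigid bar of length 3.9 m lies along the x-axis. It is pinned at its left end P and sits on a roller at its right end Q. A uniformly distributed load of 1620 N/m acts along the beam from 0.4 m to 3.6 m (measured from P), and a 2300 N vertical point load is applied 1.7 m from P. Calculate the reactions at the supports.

Resultant of the distributed load: 1620 × 3.2 = 5184 N at 2 m from P.
Moments about P: Q_y·3.9 − (1620·3.2)·2 − 2300·1.7 = 0 → Q_y = 14278/3.9 = 3661.03 ≈ 3661 N.
ΣF_y = 0: P_y + 3661.03 − 1620·3.2 − 2300 = 0 → P_y = 3823 N.
ΣF_x = 0: no horizontal applied forces, so P_x = 0.

P_x = 0, P_y = 3823 N, Q_y = 3661 N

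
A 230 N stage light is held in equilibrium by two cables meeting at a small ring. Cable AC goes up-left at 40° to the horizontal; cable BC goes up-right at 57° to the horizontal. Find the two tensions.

T_AC = 126.2 N, T_BC = 177.5 N

ΣF_x = 0: −T_AC·cos40° + T_BC·cos57° = 0 → T_BC = 1.40652·T_AC.
ΣF_y = 0: T_AC·sin40° + T_BC·sin57° = 230.
Substitute: T_AC·(0.642788 + 1.40652·0.838671) = 230 → T_AC = 126.208 ≈ 126.2 N.
Then T_BC = 1.40652 × 126.208 = 177.5 N.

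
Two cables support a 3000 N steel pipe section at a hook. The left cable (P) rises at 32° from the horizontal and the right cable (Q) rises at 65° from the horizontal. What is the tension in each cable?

ΣF_x = 0: −T_P·cos32° + T_Q·cos65° = 0 → T_Q = 2.00665·T_P.
ΣF_y = 0: T_P·sin32° + T_Q·sin65° = 3000.
Substitute: T_P·(0.529919 + 2.00665·0.906308) = 3000 → T_P = 1277.38 ≈ 1277 N.
Then T_Q = 2.00665 × 1277.38 = 2563 N.

T_P = 1277 N, T_Q = 2563 N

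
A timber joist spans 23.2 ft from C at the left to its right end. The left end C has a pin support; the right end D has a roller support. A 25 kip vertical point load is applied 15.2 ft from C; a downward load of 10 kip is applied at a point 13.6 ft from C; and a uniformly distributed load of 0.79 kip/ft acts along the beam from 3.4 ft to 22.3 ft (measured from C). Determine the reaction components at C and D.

Resultant of the distributed load: 0.79 × 18.9 = 14.931 kip at 12.85 ft from C.
ΣM about C: D_y·23.2 − 25·15.2 − 10·13.6 − (0.79·18.9)·12.85 = 0 → D_y = 707.86335/23.2 = 30.5114 ≈ 30.51 kip.
ΣF_y = 0: C_y + 30.5114 − 25 − 10 − 0.79·18.9 = 0 → C_y = 19.42 kip.
ΣF_x = 0: no horizontal applied forces, so C_x = 0.

C_x = 0, C_y = 19.42 kip, D_y = 30.51 kip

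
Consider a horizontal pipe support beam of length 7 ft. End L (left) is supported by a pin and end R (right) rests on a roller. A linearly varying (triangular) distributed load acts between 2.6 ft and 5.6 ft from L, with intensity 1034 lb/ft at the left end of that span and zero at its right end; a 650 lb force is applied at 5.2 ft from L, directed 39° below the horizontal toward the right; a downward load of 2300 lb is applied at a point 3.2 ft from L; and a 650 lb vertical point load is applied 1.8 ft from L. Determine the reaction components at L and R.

L_x = -505.1 lb, L_y = 2590 lb, R_y = 2320 lb

Resultant of the triangular load: ½ × 1034 × 3 = 1551 lb, acting at 3.6 ft from L (one-third of the span from the peak).
Taking moments about L: R_y·7 − (½·1034·3)·3.6 − 650·sin39°·5.2 − 2300·3.2 − 650·1.8 = 0 → R_y = 16240.7/7 = 2320.1 ≈ 2320 lb.
ΣF_y = 0: L_y + 2320.1 − ½·1034·3 − 650·sin39° − 2300 − 650 = 0 → L_y = 2590 lb.
ΣF_x = 0: L_x + 650·cos39° = 0 → L_x = -505.1 lb.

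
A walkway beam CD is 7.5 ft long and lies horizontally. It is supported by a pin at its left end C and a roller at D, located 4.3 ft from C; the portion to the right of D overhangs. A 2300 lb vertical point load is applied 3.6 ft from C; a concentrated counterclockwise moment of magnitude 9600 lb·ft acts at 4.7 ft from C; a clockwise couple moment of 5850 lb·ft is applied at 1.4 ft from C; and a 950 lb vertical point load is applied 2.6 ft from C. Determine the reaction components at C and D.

C_x = 0, C_y = 1622 lb, D_y = 1628 lb

Moments about C: D_y·4.3 − 2300·3.6 + 9600 − 5850 − 950·2.6 = 0 → D_y = 7000/4.3 = 1627.91 ≈ 1628 lb.
ΣF_y = 0: C_y + 1627.91 − 2300 − 950 = 0 → C_y = 1622 lb.
ΣF_x = 0: no horizontal applied forces, so C_x = 0.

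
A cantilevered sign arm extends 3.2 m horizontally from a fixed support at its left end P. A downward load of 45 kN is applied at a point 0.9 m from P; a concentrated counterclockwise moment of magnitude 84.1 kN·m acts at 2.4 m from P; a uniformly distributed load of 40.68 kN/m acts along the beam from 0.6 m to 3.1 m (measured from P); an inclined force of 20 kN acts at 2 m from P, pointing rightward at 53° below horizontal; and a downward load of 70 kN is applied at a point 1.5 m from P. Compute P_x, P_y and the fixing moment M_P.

Resultant of the distributed load: 40.68 × 2.5 = 101.7 kN at 1.85 m from P.
ΣF_x = 0: P_x + 20·cos53° = 0 → P_x = -12.04 kN.
ΣF_y = 0: P_y − 45 − 40.68·2.5 − 20·sin53° − 70 = 0 → P_y = 232.7 kN.
ΣM about P: M_P − 45·0.9 + 84.1 − (40.68·2.5)·1.85 − 20·sin53°·2 − 70·1.5 = 0 → M_P = 281.5 kN·m.

P_x = -12.04 kN, P_y = 232.7 kN, M_P = 281.5 kN·m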